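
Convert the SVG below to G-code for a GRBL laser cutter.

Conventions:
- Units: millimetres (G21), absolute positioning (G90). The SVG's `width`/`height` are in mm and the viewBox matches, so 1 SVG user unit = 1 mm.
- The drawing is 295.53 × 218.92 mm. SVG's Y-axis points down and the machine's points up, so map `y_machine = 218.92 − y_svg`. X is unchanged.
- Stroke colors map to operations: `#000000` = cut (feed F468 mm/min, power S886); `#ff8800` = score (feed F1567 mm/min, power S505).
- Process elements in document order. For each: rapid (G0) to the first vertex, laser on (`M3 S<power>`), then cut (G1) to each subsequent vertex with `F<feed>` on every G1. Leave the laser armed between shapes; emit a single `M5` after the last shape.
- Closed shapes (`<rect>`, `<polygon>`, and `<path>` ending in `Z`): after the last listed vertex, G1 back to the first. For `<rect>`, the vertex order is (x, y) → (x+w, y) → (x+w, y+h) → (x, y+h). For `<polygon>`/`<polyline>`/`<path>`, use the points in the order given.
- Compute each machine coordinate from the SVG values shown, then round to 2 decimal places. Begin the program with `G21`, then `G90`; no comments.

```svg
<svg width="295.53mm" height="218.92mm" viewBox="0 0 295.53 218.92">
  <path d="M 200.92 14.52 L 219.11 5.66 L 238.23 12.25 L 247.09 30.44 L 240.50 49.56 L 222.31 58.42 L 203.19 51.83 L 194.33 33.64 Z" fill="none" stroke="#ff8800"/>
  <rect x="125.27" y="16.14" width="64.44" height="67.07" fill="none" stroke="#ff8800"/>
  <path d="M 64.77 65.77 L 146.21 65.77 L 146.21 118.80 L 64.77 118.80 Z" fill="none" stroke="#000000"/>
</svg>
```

Since the viewBox matches the mm dimensions, user units are millimetres directly. The only transform is the Y-flip y_m = 218.92 − y_svg.

Shape 1 is a regular polygon drawn with `<path>`. Its stroke #ff8800 means score at S505, F1567. After flipping Y the toolpath is (200.92,204.40) → (219.11,213.26) → (238.23,206.67) → (247.09,188.48) → (240.50,169.36) → (222.31,160.50) → (203.19,167.09) → (194.33,185.28) → (200.92,204.40), returning to the start.

Shape 2 is a rectangle drawn with `<rect>`. Its stroke #ff8800 means score at S505, F1567. After flipping Y the toolpath is (125.27,202.78) → (189.71,202.78) → (189.71,135.71) → (125.27,135.71) → (125.27,202.78), returning to the start.

Shape 3 is a rectangle drawn with `<path>`. Its stroke #000000 means cut at S886, F468. After flipping Y the toolpath is (64.77,153.15) → (146.21,153.15) → (146.21,100.12) → (64.77,100.12) → (64.77,153.15), returning to the start.

G21
G90
G0 X200.92 Y204.40
M3 S505
G1 X219.11 Y213.26 F1567
G1 X238.23 Y206.67 F1567
G1 X247.09 Y188.48 F1567
G1 X240.50 Y169.36 F1567
G1 X222.31 Y160.50 F1567
G1 X203.19 Y167.09 F1567
G1 X194.33 Y185.28 F1567
G1 X200.92 Y204.40 F1567
G0 X125.27 Y202.78
M3 S505
G1 X189.71 Y202.78 F1567
G1 X189.71 Y135.71 F1567
G1 X125.27 Y135.71 F1567
G1 X125.27 Y202.78 F1567
G0 X64.77 Y153.15
M3 S886
G1 X146.21 Y153.15 F468
G1 X146.21 Y100.12 F468
G1 X64.77 Y100.12 F468
G1 X64.77 Y153.15 F468
M5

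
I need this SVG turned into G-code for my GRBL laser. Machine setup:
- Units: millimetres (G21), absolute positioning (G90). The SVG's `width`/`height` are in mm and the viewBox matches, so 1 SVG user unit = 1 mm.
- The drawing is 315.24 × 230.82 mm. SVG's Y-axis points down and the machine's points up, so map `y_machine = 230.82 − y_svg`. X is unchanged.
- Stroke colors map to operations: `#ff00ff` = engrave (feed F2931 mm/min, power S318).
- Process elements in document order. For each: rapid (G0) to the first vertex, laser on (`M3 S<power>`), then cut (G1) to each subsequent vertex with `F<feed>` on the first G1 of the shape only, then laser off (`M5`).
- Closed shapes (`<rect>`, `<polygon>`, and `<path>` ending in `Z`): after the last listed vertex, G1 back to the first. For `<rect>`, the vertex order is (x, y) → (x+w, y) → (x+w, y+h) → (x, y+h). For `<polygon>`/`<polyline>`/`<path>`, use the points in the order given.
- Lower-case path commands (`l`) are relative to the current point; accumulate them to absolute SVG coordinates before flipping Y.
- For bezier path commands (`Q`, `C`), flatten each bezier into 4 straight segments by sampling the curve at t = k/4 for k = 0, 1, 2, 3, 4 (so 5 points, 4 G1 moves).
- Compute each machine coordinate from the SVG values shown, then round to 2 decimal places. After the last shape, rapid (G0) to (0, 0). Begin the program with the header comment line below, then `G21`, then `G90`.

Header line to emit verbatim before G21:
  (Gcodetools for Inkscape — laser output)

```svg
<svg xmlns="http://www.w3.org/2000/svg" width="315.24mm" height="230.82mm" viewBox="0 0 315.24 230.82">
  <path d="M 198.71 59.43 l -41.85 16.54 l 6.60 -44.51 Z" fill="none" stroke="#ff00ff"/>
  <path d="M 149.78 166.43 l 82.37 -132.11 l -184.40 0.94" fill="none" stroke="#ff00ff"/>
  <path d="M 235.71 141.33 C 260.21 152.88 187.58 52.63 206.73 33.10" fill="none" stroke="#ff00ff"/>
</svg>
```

viewBox `0 0 315.24 230.82` with mm width/height → 1 unit = 1 mm. Flip: y_m = 230.82 − y_svg.

**Shape 1** — `<path>` regular polygon, stroke `#ff00ff` → engrave (S318, F2931). Machine vertices: (198.71,171.39) → (156.86,154.85) → (163.46,199.36) → (198.71,171.39). Closed: final G1 returns to the first vertex.

**Shape 2** — `<path>` open polyline, stroke `#ff00ff` → engrave (S318, F2931). Machine vertices: (149.78,64.39) → (232.15,196.50) → (47.75,195.56). Open path.

**Shape 3** — `<path>` cubic bezier, stroke `#ff00ff` → engrave (S318, F2931). Control points (SVG): P0=(235.71,141.33), P1=(260.21,152.88), P2=(187.58,52.63), P3=(206.73,33.10); sampled at t=k/4. Machine vertices: (235.71,89.49) → (238.82,98.78) → (223.23,131.95) → (206.62,170.95) → (206.73,197.72). Open path.

(Gcodetools for Inkscape — laser output)
G21
G90
G0 X198.71 Y171.39
M3 S318
G1 X156.86 Y154.85 F2931
G1 X163.46 Y199.36
G1 X198.71 Y171.39
M5
G0 X149.78 Y64.39
M3 S318
G1 X232.15 Y196.50 F2931
G1 X47.75 Y195.56
M5
G0 X235.71 Y89.49
M3 S318
G1 X238.82 Y98.78 F2931
G1 X223.23 Y131.95
G1 X206.62 Y170.95
G1 X206.73 Y197.72
M5
G0 X0.00 Y0.00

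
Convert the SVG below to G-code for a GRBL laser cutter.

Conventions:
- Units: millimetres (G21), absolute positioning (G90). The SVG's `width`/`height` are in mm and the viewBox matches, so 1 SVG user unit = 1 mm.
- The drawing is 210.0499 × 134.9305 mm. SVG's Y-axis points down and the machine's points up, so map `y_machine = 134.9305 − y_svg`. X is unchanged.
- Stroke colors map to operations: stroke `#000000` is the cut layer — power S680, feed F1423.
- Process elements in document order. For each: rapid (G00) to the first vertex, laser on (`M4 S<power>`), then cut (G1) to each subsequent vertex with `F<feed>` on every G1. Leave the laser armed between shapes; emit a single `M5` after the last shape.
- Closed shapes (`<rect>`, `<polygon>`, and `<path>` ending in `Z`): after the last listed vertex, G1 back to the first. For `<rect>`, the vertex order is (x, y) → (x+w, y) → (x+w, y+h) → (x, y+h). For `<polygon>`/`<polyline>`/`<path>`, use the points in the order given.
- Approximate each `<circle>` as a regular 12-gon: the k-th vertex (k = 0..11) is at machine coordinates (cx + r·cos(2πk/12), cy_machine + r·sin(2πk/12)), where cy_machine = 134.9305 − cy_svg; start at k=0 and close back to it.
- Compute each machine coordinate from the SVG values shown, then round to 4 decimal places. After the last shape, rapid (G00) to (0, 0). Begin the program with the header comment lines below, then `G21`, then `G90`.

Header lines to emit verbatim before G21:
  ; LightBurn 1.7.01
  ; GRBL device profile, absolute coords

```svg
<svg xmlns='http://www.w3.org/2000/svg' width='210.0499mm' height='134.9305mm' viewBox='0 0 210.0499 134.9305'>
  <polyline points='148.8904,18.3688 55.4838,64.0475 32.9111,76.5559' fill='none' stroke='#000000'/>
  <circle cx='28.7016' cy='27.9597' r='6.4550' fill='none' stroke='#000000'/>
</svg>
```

Since the viewBox matches the mm dimensions, user units are millimetres directly. The only transform is the Y-flip y_m = 134.9305 − y_svg.

Shape 1 is a open polyline drawn with `<polyline>`. Its stroke #000000 means cut at S680, F1423. After flipping Y the toolpath is (148.8904,116.5617) → (55.4838,70.8830) → (32.9111,58.3746).

Shape 2 is a circle drawn with `<circle>`. Its stroke #000000 means cut at S680, F1423. After flipping Y the toolpath is (35.1566,106.9708) → (34.2918,110.1983) → (31.9291,112.5610) → (28.7016,113.4258) → (25.4741,112.5610) → (23.1114,110.1983) → (22.2466,106.9708) → (23.1114,103.7433) → (25.4741,101.3806) → (28.7016,100.5158) → (31.9291,101.3806) → (34.2918,103.7433) → (35.1566,106.9708), returning to the start.

; LightBurn 1.7.01
; GRBL device profile, absolute coords
G21
G90
G00 X148.8904 Y116.5617
M4 S680
G1 X55.4838 Y70.8830 F1423
G1 X32.9111 Y58.3746 F1423
G00 X35.1566 Y106.9708
M4 S680
G1 X34.2918 Y110.1983 F1423
G1 X31.9291 Y112.5610 F1423
G1 X28.7016 Y113.4258 F1423
G1 X25.4741 Y112.5610 F1423
G1 X23.1114 Y110.1983 F1423
G1 X22.2466 Y106.9708 F1423
G1 X23.1114 Y103.7433 F1423
G1 X25.4741 Y101.3806 F1423
G1 X28.7016 Y100.5158 F1423
G1 X31.9291 Y101.3806 F1423
G1 X34.2918 Y103.7433 F1423
G1 X35.1566 Y106.9708 F1423
M5
G00 X0.0000 Y0.0000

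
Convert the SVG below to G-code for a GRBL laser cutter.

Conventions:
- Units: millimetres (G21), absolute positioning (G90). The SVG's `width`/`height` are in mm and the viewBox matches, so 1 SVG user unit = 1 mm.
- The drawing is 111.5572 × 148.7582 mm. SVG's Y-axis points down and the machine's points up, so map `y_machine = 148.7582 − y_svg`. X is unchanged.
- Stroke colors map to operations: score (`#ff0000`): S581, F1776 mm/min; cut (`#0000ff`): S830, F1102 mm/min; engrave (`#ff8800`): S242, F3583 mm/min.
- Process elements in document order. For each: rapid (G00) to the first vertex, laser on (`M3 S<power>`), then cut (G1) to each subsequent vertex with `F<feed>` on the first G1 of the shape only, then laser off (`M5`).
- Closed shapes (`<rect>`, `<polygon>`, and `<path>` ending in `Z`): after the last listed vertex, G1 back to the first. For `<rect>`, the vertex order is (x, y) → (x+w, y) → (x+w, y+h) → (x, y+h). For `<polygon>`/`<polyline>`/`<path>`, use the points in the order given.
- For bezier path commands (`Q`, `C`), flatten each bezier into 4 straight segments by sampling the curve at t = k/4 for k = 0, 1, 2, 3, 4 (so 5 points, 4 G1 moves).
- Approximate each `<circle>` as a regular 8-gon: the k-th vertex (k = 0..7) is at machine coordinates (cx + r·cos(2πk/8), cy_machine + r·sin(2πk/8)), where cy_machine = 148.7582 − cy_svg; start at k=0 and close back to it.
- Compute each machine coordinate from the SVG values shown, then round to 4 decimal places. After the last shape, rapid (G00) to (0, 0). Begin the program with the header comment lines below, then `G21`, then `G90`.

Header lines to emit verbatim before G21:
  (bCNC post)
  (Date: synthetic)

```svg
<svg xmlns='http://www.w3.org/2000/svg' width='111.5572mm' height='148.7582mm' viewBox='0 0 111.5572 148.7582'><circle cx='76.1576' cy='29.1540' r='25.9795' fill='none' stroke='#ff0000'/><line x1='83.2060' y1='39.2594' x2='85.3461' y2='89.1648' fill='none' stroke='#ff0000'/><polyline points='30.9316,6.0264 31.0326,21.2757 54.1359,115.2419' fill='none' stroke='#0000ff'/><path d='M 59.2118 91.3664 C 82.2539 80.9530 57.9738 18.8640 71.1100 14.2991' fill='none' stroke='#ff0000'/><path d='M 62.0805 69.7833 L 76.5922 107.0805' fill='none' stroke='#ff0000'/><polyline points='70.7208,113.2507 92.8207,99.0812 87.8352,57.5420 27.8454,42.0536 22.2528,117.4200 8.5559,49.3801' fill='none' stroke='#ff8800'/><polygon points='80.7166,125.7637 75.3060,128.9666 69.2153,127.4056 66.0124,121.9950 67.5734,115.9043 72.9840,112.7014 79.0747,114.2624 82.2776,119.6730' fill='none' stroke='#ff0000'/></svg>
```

(bCNC post)
(Date: synthetic)
G21
G90
G00 X102.1371 Y119.6042
M3 S581
G1 X94.5279 Y137.9745 F1776
G1 X76.1576 Y145.5837
G1 X57.7873 Y137.9745
G1 X50.1781 Y119.6042
G1 X57.7873 Y101.2339
G1 X76.1576 Y93.6247
G1 X94.5279 Y101.2339
G1 X102.1371 Y119.6042
M5
G00 X83.2060 Y109.4988
M3 S581
G1 X85.3461 Y59.5934 F1776
M5
G00 X30.9316 Y142.7318
M3 S830
G1 X31.0326 Y127.4825 F1102
G1 X54.1359 Y33.5163
M5
G00 X59.2118 Y57.3918
M3 S581
G1 X68.9445 Y73.1848 F1776
G1 X68.8756 Y98.1186
G1 X66.9494 Y121.9559
G1 X71.1100 Y134.4591
M5
G00 X62.0805 Y78.9749
M3 S581
G1 X76.5922 Y41.6777 F1776
M5
G00 X70.7208 Y35.5075
M3 S242
G1 X92.8207 Y49.6770 F3583
G1 X87.8352 Y91.2162
G1 X27.8454 Y106.7046
G1 X22.2528 Y31.3382
G1 X8.5559 Y99.3781
M5
G00 X80.7166 Y22.9945
M3 S581
G1 X75.3060 Y19.7916 F1776
G1 X69.2153 Y21.3526
G1 X66.0124 Y26.7632
G1 X67.5734 Y32.8539
G1 X72.9840 Y36.0568
G1 X79.0747 Y34.4958
G1 X82.2776 Y29.0852
G1 X80.7166 Y22.9945
M5
G00 X0.0000 Y0.0000

1 u = 1 mm; y_m = 148.7582 − y.

[1] `<circle>` circle, #ff0000→score S581 F1776: (102.1371,119.6042) → (94.5279,137.9745) → (76.1576,145.5837) → (57.7873,137.9745) → (50.1781,119.6042) → (57.7873,101.2339) → (76.1576,93.6247) → (94.5279,101.2339) → (102.1371,119.6042) (closed)

[2] `<line>` line segment, #ff0000→score S581 F1776: (83.2060,109.4988) → (85.3461,59.5934)

[3] `<polyline>` open polyline, #0000ff→cut S830 F1102: (30.9316,142.7318) → (31.0326,127.4825) → (54.1359,33.5163)

[4] `<path>` cubic bezier, #ff0000→score S581 F1776: (59.2118,57.3918) → (68.9445,73.1848) → (68.8756,98.1186) → (66.9494,121.9559) → (71.1100,134.4591)

[5] `<path>` line segment, #ff0000→score S581 F1776: (62.0805,78.9749) → (76.5922,41.6777)

[6] `<polyline>` open polyline, #ff8800→engrave S242 F3583: (70.7208,35.5075) → (92.8207,49.6770) → (87.8352,91.2162) → (27.8454,106.7046) → (22.2528,31.3382) → (8.5559,99.3781)

[7] `<polygon>` regular polygon, #ff0000→score S581 F1776: (80.7166,22.9945) → (75.3060,19.7916) → (69.2153,21.3526) → (66.0124,26.7632) → (67.5734,32.8539) → (72.9840,36.0568) → (79.0747,34.4958) → (82.2776,29.0852) → (80.7166,22.9945) (closed)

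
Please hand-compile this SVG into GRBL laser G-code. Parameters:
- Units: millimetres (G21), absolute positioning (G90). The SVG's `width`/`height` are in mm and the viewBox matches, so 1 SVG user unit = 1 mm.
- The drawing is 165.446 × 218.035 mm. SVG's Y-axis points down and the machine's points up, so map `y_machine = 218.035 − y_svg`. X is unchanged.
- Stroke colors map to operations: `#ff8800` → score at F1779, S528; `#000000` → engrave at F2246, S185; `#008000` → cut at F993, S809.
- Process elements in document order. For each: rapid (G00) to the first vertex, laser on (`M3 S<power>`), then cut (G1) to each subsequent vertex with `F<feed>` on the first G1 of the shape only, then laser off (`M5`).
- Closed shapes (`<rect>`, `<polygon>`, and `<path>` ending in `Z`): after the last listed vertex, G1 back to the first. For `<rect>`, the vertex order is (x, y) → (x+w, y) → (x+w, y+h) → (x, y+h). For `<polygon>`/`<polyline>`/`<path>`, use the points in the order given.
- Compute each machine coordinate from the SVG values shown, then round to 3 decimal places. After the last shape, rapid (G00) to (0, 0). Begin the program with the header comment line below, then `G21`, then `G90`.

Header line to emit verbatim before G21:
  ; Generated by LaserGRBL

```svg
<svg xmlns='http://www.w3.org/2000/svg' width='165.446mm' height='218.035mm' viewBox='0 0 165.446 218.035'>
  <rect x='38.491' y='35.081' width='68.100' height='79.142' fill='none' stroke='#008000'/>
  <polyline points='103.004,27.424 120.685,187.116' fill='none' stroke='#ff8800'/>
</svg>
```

; Generated by LaserGRBL
G21
G90
G00 X38.491 Y182.954
M3 S809
G1 X106.591 Y182.954 F993
G1 X106.591 Y103.812
G1 X38.491 Y103.812
G1 X38.491 Y182.954
M5
G00 X103.004 Y190.611
M3 S528
G1 X120.685 Y30.919 F1779
M5
G00 X0.000 Y0.000

viewBox `0 0 165.446 218.035` with mm width/height → 1 unit = 1 mm. Flip: y_m = 218.035 − y_svg.

**Shape 1** — `<rect>` rectangle, stroke `#008000` → cut (S809, F993). Machine vertices: (38.491,182.954) → (106.591,182.954) → (106.591,103.812) → (38.491,103.812) → (38.491,182.954). Closed: final G1 returns to the first vertex.

**Shape 2** — `<polyline>` line segment, stroke `#ff8800` → score (S528, F1779). Machine vertices: (103.004,190.611) → (120.685,30.919). Open path.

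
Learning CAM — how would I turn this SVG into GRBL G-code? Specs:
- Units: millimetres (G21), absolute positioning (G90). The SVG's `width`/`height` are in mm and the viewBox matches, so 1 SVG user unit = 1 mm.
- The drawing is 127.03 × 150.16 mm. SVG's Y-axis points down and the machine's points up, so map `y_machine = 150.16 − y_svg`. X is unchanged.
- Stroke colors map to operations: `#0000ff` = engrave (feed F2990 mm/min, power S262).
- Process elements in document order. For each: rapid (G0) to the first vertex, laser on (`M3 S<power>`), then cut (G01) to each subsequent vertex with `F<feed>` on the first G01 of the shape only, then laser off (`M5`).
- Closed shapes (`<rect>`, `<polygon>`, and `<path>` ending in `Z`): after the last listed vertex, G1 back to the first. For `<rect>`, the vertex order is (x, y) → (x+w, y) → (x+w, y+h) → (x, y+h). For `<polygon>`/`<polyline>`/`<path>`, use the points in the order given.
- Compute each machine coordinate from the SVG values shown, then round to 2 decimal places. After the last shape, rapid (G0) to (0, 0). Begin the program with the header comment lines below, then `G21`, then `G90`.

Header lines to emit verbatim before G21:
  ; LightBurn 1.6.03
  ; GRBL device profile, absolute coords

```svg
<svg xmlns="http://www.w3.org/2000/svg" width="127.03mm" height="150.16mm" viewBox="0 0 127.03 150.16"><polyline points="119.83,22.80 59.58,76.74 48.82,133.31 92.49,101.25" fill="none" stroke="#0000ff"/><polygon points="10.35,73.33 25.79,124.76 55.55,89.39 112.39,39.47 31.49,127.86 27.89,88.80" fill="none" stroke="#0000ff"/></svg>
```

1 u = 1 mm; y_m = 150.16 − y.

[1] `<polyline>` open polyline, #0000ff→engrave S262 F2990: (119.83,127.36) → (59.58,73.42) → (48.82,16.85) → (92.49,48.91)

[2] `<polygon>` closed polygon, #0000ff→engrave S262 F2990: (10.35,76.83) → (25.79,25.40) → (55.55,60.77) → (112.39,110.69) → (31.49,22.30) → (27.89,61.36) → (10.35,76.83) (closed)

; LightBurn 1.6.03
; GRBL device profile, absolute coords
G21
G90
G0 X119.83 Y127.36
M3 S262
G01 X59.58 Y73.42 F2990
G01 X48.82 Y16.85
G01 X92.49 Y48.91
M5
G0 X10.35 Y76.83
M3 S262
G01 X25.79 Y25.40 F2990
G01 X55.55 Y60.77
G01 X112.39 Y110.69
G01 X31.49 Y22.30
G01 X27.89 Y61.36
G01 X10.35 Y76.83
M5
G0 X0.00 Y0.00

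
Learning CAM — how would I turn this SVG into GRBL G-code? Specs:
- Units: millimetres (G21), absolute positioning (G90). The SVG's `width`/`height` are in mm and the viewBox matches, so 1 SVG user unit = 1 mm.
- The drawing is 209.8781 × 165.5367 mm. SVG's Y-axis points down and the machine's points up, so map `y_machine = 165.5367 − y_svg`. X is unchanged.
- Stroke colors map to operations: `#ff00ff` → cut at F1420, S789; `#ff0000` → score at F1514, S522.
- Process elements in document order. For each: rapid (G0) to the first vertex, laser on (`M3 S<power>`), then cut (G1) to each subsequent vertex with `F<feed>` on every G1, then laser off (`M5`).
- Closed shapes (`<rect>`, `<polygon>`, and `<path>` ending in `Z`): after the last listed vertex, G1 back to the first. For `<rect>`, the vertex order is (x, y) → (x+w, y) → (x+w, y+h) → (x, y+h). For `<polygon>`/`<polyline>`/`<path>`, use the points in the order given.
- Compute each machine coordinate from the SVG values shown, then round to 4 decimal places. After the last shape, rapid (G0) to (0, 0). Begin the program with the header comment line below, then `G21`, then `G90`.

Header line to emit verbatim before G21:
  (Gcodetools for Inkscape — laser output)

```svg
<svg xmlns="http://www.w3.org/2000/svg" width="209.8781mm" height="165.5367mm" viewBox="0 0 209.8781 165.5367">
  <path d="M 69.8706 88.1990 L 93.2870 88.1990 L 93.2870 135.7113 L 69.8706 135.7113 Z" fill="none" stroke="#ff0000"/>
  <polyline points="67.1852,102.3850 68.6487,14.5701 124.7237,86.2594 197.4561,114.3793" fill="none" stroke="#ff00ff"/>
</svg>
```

(Gcodetools for Inkscape — laser output)
G21
G90
G0 X69.8706 Y77.3377
M3 S522
G1 X93.2870 Y77.3377 F1514
G1 X93.2870 Y29.8254 F1514
G1 X69.8706 Y29.8254 F1514
G1 X69.8706 Y77.3377 F1514
M5
G0 X67.1852 Y63.1517
M3 S789
G1 X68.6487 Y150.9666 F1420
G1 X124.7237 Y79.2773 F1420
G1 X197.4561 Y51.1574 F1420
M5
G0 X0.0000 Y0.0000

Since the viewBox matches the mm dimensions, user units are millimetres directly. The only transform is the Y-flip y_m = 165.5367 − y_svg.

Shape 1 is a rectangle drawn with `<path>`. Its stroke #ff0000 means score at S522, F1514. After flipping Y the toolpath is (69.8706,77.3377) → (93.2870,77.3377) → (93.2870,29.8254) → (69.8706,29.8254) → (69.8706,77.3377), returning to the start.

Shape 2 is a open polyline drawn with `<polyline>`. Its stroke #ff00ff means cut at S789, F1420. After flipping Y the toolpath is (67.1852,63.1517) → (68.6487,150.9666) → (124.7237,79.2773) → (197.4561,51.1574).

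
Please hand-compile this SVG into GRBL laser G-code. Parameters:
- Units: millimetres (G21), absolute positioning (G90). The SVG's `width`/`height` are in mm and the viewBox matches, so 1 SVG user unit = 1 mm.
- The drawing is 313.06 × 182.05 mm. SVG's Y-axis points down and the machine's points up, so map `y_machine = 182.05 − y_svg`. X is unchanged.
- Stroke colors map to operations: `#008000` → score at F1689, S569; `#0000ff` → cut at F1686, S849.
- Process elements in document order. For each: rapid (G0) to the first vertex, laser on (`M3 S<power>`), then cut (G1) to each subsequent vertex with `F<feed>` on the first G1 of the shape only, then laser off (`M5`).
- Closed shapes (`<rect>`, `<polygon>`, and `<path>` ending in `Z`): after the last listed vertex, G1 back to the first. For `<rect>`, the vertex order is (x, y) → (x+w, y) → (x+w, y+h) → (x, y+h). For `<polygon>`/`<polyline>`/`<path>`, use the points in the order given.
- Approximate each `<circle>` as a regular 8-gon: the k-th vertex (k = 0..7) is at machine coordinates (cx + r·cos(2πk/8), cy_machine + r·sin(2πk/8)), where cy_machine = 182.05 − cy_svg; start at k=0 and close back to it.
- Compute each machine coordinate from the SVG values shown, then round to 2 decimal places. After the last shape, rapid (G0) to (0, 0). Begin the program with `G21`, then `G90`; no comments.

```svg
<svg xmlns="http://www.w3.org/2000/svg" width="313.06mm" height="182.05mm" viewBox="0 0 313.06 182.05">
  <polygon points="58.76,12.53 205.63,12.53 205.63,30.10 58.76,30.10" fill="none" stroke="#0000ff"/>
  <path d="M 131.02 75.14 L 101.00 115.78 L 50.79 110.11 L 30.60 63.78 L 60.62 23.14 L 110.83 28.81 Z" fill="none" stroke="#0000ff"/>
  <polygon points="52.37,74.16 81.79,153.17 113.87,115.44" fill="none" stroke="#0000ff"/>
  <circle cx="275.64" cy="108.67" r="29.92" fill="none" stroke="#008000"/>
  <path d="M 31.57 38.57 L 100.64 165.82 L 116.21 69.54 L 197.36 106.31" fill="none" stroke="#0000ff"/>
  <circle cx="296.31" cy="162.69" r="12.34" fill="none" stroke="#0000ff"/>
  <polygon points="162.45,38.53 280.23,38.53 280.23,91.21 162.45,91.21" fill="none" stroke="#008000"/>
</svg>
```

1 u = 1 mm; y_m = 182.05 − y.

[1] `<polygon>` rectangle, #0000ff→cut S849 F1686: (58.76,169.52) → (205.63,169.52) → (205.63,151.95) → (58.76,151.95) → (58.76,169.52) (closed)

[2] `<path>` regular polygon, #0000ff→cut S849 F1686: (131.02,106.91) → (101.00,66.27) → (50.79,71.94) → (30.60,118.27) → (60.62,158.91) → (110.83,153.24) → (131.02,106.91) (closed)

[3] `<polygon>` closed polygon, #0000ff→cut S849 F1686: (52.37,107.89) → (81.79,28.88) → (113.87,66.61) → (52.37,107.89) (closed)

[4] `<circle>` circle, #008000→score S569 F1689: (305.56,73.38) → (296.80,94.54) → (275.64,103.30) → (254.48,94.54) → (245.72,73.38) → (254.48,52.22) → (275.64,43.46) → (296.80,52.22) → (305.56,73.38) (closed)

[5] `<path>` open polyline, #0000ff→cut S849 F1686: (31.57,143.48) → (100.64,16.23) → (116.21,112.51) → (197.36,75.74)

[6] `<circle>` circle, #0000ff→cut S849 F1686: (308.65,19.36) → (305.04,28.09) → (296.31,31.70) → (287.58,28.09) → (283.97,19.36) → (287.58,10.63) → (296.31,7.02) → (305.04,10.63) → (308.65,19.36) (closed)

[7] `<polygon>` rectangle, #008000→score S569 F1689: (162.45,143.52) → (280.23,143.52) → (280.23,90.84) → (162.45,90.84) → (162.45,143.52) (closed)

G21
G90
G0 X58.76 Y169.52
M3 S849
G1 X205.63 Y169.52 F1686
G1 X205.63 Y151.95
G1 X58.76 Y151.95
G1 X58.76 Y169.52
M5
G0 X131.02 Y106.91
M3 S849
G1 X101.00 Y66.27 F1686
G1 X50.79 Y71.94
G1 X30.60 Y118.27
G1 X60.62 Y158.91
G1 X110.83 Y153.24
G1 X131.02 Y106.91
M5
G0 X52.37 Y107.89
M3 S849
G1 X81.79 Y28.88 F1686
G1 X113.87 Y66.61
G1 X52.37 Y107.89
M5
G0 X305.56 Y73.38
M3 S569
G1 X296.80 Y94.54 F1689
G1 X275.64 Y103.30
G1 X254.48 Y94.54
G1 X245.72 Y73.38
G1 X254.48 Y52.22
G1 X275.64 Y43.46
G1 X296.80 Y52.22
G1 X305.56 Y73.38
M5
G0 X31.57 Y143.48
M3 S849
G1 X100.64 Y16.23 F1686
G1 X116.21 Y112.51
G1 X197.36 Y75.74
M5
G0 X308.65 Y19.36
M3 S849
G1 X305.04 Y28.09 F1686
G1 X296.31 Y31.70
G1 X287.58 Y28.09
G1 X283.97 Y19.36
G1 X287.58 Y10.63
G1 X296.31 Y7.02
G1 X305.04 Y10.63
G1 X308.65 Y19.36
M5
G0 X162.45 Y143.52
M3 S569
G1 X280.23 Y143.52 F1689
G1 X280.23 Y90.84
G1 X162.45 Y90.84
G1 X162.45 Y143.52
M5
G0 X0.00 Y0.00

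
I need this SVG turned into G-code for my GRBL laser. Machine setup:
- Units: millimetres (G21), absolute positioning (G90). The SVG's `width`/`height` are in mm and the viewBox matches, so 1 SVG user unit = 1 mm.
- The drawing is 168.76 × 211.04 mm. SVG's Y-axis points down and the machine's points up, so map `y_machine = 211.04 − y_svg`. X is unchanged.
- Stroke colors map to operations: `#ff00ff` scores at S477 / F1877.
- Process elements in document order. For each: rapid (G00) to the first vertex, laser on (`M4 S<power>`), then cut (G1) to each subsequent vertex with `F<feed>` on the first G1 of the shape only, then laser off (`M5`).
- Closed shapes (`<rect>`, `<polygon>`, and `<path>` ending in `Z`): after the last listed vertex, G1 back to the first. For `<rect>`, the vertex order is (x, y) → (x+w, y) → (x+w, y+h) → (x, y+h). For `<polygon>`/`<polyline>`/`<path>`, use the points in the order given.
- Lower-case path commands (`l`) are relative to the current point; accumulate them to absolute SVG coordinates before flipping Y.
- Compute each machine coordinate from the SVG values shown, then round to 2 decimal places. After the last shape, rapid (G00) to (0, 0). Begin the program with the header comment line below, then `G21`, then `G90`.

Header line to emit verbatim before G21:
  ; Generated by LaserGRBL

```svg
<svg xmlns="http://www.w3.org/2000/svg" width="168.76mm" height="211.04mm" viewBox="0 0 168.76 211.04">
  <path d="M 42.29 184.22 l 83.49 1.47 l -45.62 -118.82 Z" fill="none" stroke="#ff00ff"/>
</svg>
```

; Generated by LaserGRBL
G21
G90
G00 X42.29 Y26.82
M4 S477
G1 X125.78 Y25.35 F1877
G1 X80.16 Y144.17
G1 X42.29 Y26.82
M5
G00 X0.00 Y0.00

viewBox `0 0 168.76 211.04` with mm width/height → 1 unit = 1 mm. Flip: y_m = 211.04 − y_svg.

**Shape 1** — `<path>` closed polygon, stroke `#ff00ff` → score (S477, F1877). Machine vertices: (42.29,26.82) → (125.78,25.35) → (80.16,144.17) → (42.29,26.82). Closed: final G1 returns to the first vertex.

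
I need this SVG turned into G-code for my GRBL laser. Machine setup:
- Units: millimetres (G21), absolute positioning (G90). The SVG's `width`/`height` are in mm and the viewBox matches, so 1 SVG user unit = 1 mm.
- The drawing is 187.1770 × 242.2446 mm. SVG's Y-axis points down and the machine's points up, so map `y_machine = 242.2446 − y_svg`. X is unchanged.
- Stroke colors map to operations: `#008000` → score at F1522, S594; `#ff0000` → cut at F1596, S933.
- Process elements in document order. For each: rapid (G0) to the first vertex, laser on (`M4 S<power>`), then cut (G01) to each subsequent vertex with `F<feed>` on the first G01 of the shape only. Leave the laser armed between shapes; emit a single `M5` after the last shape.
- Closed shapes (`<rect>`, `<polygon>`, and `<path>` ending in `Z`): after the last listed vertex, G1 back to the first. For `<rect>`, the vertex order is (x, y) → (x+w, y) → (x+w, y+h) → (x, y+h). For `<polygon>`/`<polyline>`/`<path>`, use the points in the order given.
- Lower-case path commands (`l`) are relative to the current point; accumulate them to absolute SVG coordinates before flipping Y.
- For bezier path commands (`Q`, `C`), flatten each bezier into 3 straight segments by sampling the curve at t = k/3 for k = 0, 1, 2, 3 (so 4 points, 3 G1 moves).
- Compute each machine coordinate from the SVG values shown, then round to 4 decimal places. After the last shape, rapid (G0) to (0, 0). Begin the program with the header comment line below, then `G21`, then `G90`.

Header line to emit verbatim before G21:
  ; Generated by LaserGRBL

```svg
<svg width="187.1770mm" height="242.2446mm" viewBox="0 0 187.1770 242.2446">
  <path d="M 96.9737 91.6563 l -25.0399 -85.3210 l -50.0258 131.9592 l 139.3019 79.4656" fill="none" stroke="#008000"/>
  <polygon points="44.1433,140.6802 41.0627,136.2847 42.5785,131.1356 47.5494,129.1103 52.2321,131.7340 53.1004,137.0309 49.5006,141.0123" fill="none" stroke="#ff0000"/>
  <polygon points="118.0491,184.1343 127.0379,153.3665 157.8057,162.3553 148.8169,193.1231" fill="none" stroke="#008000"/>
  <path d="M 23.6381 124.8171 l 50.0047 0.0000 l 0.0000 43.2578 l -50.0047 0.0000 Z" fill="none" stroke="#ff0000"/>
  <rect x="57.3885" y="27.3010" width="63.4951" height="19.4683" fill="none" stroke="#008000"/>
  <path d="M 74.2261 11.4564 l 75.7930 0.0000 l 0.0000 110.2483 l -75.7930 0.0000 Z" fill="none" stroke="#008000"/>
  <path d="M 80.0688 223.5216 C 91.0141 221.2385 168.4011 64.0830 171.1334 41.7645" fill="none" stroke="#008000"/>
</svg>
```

1 u = 1 mm; y_m = 242.2446 − y.

[1] `<path>` open polyline, #008000→score S594 F1522: (96.9737,150.5883) → (71.9338,235.9093) → (21.9080,103.9501) → (161.2099,24.4845)

[2] `<polygon>` regular polygon, #ff0000→cut S933 F1596: (44.1433,101.5644) → (41.0627,105.9599) → (42.5785,111.1090) → (47.5494,113.1343) → (52.2321,110.5106) → (53.1004,105.2137) → (49.5006,101.2323) → (44.1433,101.5644) (closed)

[3] `<polygon>` regular polygon, #008000→score S594 F1522: (118.0491,58.1103) → (127.0379,88.8781) → (157.8057,79.8893) → (148.8169,49.1215) → (118.0491,58.1103) (closed)

[4] `<path>` rectangle, #ff0000→cut S933 F1596: (23.6381,117.4275) → (73.6428,117.4275) → (73.6428,74.1697) → (23.6381,74.1697) → (23.6381,117.4275) (closed)

[5] `<rect>` rectangle, #008000→score S594 F1522: (57.3885,214.9436) → (120.8836,214.9436) → (120.8836,195.4753) → (57.3885,195.4753) → (57.3885,214.9436) (closed)

[6] `<path>` rectangle, #008000→score S594 F1522: (74.2261,230.7882) → (150.0191,230.7882) → (150.0191,120.5399) → (74.2261,120.5399) → (74.2261,230.7882) (closed)

[7] `<path>` cubic bezier, #008000→score S594 F1522: (80.0688,18.7230) → (107.9355,61.9003) → (148.7420,143.9459) → (171.1334,200.4801)

; Generated by LaserGRBL
G21
G90
G0 X96.9737 Y150.5883
M4 S594
G01 X71.9338 Y235.9093 F1522
G01 X21.9080 Y103.9501
G01 X161.2099 Y24.4845
G0 X44.1433 Y101.5644
M4 S933
G01 X41.0627 Y105.9599 F1596
G01 X42.5785 Y111.1090
G01 X47.5494 Y113.1343
G01 X52.2321 Y110.5106
G01 X53.1004 Y105.2137
G01 X49.5006 Y101.2323
G01 X44.1433 Y101.5644
G0 X118.0491 Y58.1103
M4 S594
G01 X127.0379 Y88.8781 F1522
G01 X157.8057 Y79.8893
G01 X148.8169 Y49.1215
G01 X118.0491 Y58.1103
G0 X23.6381 Y117.4275
M4 S933
G01 X73.6428 Y117.4275 F1596
G01 X73.6428 Y74.1697
G01 X23.6381 Y74.1697
G01 X23.6381 Y117.4275
G0 X57.3885 Y214.9436
M4 S594
G01 X120.8836 Y214.9436 F1522
G01 X120.8836 Y195.4753
G01 X57.3885 Y195.4753
G01 X57.3885 Y214.9436
G0 X74.2261 Y230.7882
M4 S594
G01 X150.0191 Y230.7882 F1522
G01 X150.0191 Y120.5399
G01 X74.2261 Y120.5399
G01 X74.2261 Y230.7882
G0 X80.0688 Y18.7230
M4 S594
G01 X107.9355 Y61.9003 F1522
G01 X148.7420 Y143.9459
G01 X171.1334 Y200.4801
M5
G0 X0.0000 Y0.0000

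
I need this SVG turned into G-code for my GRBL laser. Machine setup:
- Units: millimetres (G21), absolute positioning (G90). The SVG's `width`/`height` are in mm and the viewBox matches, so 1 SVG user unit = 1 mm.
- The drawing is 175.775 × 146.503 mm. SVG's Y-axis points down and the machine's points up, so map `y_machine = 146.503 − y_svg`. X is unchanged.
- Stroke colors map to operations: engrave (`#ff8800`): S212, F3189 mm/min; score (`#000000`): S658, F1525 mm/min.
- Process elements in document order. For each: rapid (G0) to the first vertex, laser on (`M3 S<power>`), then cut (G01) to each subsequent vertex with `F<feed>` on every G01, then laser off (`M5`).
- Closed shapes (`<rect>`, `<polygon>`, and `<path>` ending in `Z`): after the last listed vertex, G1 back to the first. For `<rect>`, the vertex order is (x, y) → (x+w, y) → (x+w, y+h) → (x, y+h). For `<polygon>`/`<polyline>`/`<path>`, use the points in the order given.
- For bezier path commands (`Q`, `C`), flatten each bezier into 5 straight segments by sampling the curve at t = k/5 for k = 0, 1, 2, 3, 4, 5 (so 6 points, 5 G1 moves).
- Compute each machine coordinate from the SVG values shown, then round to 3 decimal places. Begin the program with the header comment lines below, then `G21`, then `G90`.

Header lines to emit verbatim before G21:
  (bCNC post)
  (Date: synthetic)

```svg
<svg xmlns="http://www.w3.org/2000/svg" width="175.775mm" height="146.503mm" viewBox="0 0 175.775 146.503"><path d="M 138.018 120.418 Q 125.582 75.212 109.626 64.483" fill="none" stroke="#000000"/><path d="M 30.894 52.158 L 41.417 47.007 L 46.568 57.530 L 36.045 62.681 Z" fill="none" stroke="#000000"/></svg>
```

(bCNC post)
(Date: synthetic)
G21
G90
G0 X138.018 Y26.085
M3 S658
G01 X132.903 Y42.788 F1525
G01 X127.506 Y56.733 F1525
G01 X121.828 Y67.920 F1525
G01 X115.868 Y76.349 F1525
G01 X109.626 Y82.020 F1525
M5
G0 X30.894 Y94.345
M3 S658
G01 X41.417 Y99.496 F1525
G01 X46.568 Y88.973 F1525
G01 X36.045 Y83.822 F1525
G01 X30.894 Y94.345 F1525
M5

1 u = 1 mm; y_m = 146.503 − y.

[1] `<path>` quadratic bezier, #000000→score S658 F1525: (138.018,26.085) → (132.903,42.788) → (127.506,56.733) → (121.828,67.920) → (115.868,76.349) → (109.626,82.020)

[2] `<path>` regular polygon, #000000→score S658 F1525: (30.894,94.345) → (41.417,99.496) → (46.568,88.973) → (36.045,83.822) → (30.894,94.345) (closed)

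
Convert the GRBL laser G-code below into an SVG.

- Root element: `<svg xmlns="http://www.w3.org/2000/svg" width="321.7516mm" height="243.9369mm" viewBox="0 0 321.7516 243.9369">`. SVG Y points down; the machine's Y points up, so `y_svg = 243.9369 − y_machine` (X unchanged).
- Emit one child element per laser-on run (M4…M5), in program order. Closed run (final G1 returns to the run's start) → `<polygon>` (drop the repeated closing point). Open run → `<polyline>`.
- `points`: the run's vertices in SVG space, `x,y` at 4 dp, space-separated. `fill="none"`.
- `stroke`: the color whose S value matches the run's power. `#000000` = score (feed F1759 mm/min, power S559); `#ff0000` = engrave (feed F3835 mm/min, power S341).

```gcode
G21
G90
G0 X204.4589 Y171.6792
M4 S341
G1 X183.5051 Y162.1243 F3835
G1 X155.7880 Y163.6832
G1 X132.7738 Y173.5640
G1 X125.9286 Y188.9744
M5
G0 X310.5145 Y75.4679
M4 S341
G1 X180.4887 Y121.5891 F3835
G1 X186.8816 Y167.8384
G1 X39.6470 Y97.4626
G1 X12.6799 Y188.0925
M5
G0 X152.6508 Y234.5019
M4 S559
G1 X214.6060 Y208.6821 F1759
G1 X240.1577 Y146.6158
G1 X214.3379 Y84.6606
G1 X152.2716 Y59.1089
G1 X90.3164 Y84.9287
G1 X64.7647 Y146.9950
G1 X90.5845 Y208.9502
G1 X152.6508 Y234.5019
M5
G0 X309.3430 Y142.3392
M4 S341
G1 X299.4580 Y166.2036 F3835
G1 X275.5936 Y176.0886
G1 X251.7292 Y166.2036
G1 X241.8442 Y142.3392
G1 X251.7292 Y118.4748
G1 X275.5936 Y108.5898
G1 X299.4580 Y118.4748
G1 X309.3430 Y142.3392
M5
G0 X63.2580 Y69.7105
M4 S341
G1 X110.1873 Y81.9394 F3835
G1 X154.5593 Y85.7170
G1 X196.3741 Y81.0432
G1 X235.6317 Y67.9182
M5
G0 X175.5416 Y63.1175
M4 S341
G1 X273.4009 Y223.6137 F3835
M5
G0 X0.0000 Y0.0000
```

<svg xmlns="http://www.w3.org/2000/svg" width="321.7516mm" height="243.9369mm" viewBox="0 0 321.7516 243.9369">
  <polyline points="204.4589,72.2577 183.5051,81.8126 155.7880,80.2537 132.7738,70.3729 125.9286,54.9625" fill="none" stroke="#ff0000"/>
  <polyline points="310.5145,168.4690 180.4887,122.3478 186.8816,76.0985 39.6470,146.4743 12.6799,55.8444" fill="none" stroke="#ff0000"/>
  <polygon points="152.6508,9.4350 214.6060,35.2548 240.1577,97.3211 214.3379,159.2763 152.2716,184.8280 90.3164,159.0082 64.7647,96.9419 90.5845,34.9867" fill="none" stroke="#000000"/>
  <polygon points="309.3430,101.5977 299.4580,77.7333 275.5936,67.8483 251.7292,77.7333 241.8442,101.5977 251.7292,125.4621 275.5936,135.3471 299.4580,125.4621" fill="none" stroke="#ff0000"/>
  <polyline points="63.2580,174.2264 110.1873,161.9975 154.5593,158.2199 196.3741,162.8937 235.6317,176.0187" fill="none" stroke="#ff0000"/>
  <polyline points="175.5416,180.8194 273.4009,20.3232" fill="none" stroke="#ff0000"/>
</svg>

Each laser-on run becomes one SVG element. Flip Y back into SVG space with y_svg = 243.9369 − y_machine.

Run 1: the run's S341 means `#ff0000` (engrave). The run is open, so emit a `<polyline>` with points (Y-flipped): 204.4589,72.2577 183.5051,81.8126 155.7880,80.2537 132.7738,70.3729 125.9286,54.9625.

Run 2: power S341 maps to stroke `#ff0000` (engrave). The run is open, so emit a `<polyline>` with points (Y-flipped): 310.5145,168.4690 180.4887,122.3478 186.8816,76.0985 39.6470,146.4743 12.6799,55.8444.

Run 3: power S559 maps to stroke `#000000` (score). The run returns to its start, so emit a `<polygon>` with points (Y-flipped): 152.6508,9.4350 214.6060,35.2548 240.1577,97.3211 214.3379,159.2763 152.2716,184.8280 90.3164,159.0082 64.7647,96.9419 90.5845,34.9867.

Run 4: S341 ⇒ engrave layer `#ff0000`. The run returns to its start, so emit a `<polygon>` with points (Y-flipped): 309.3430,101.5977 299.4580,77.7333 275.5936,67.8483 251.7292,77.7333 241.8442,101.5977 251.7292,125.4621 275.5936,135.3471 299.4580,125.4621.

Run 5: power S341 maps to stroke `#ff0000` (engrave). The run is open, so emit a `<polyline>` with points (Y-flipped): 63.2580,174.2264 110.1873,161.9975 154.5593,158.2199 196.3741,162.8937 235.6317,176.0187.

Run 6: power S341 maps to stroke `#ff0000` (engrave). The run is open, so emit a `<polyline>` with points (Y-flipped): 175.5416,180.8194 273.4009,20.3232.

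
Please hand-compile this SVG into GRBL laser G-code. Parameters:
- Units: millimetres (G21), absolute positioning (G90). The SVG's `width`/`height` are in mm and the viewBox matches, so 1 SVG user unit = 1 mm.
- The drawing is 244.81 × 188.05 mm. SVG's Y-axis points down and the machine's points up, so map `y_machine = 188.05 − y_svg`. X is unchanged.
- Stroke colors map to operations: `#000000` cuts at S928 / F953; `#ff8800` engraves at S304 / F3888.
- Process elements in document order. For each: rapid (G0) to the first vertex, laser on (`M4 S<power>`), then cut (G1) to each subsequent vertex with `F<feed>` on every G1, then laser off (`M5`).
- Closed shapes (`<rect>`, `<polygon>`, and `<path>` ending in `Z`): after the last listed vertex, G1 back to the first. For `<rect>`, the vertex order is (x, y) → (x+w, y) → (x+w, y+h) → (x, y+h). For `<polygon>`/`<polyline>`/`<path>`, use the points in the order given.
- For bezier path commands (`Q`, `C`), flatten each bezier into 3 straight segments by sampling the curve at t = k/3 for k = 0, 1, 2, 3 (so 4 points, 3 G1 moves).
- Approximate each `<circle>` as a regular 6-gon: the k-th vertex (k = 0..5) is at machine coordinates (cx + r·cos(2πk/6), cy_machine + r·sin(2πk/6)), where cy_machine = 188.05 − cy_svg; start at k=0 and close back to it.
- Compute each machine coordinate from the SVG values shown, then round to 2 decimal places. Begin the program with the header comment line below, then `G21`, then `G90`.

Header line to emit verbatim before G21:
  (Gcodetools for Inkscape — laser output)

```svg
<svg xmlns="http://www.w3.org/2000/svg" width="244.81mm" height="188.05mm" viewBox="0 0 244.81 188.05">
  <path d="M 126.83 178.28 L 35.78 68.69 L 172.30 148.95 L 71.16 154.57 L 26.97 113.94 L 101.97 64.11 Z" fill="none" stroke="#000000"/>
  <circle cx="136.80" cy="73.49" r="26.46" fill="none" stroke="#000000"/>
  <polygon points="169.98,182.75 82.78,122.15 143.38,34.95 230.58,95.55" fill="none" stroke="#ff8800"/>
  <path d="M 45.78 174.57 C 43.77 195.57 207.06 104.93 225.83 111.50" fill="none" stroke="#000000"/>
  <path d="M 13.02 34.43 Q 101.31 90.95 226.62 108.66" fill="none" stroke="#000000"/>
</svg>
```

viewBox `0 0 244.81 188.05` with mm width/height → 1 unit = 1 mm. Flip: y_m = 188.05 − y_svg.

**Shape 1** — `<path>` closed polygon, stroke `#000000` → cut (S928, F953). Machine vertices: (126.83,9.77) → (35.78,119.36) → (172.30,39.10) → (71.16,33.48) → (26.97,74.11) → (101.97,123.94) → (126.83,9.77). Closed: final G1 returns to the first vertex.

**Shape 2** — `<circle>` circle, stroke `#000000` → cut (S928, F953). Machine vertices: (163.26,114.56) → (150.03,137.48) → (123.57,137.48) → (110.34,114.56) → (123.57,91.64) → (150.03,91.64) → (163.26,114.56). Closed: final G1 returns to the first vertex.

**Shape 3** — `<polygon>` regular polygon, stroke `#ff8800` → engrave (S304, F3888). Machine vertices: (169.98,5.30) → (82.78,65.90) → (143.38,153.10) → (230.58,92.50) → (169.98,5.30). Closed: final G1 returns to the first vertex.

**Shape 4** — `<path>` cubic bezier, stroke `#000000` → cut (S928, F953). Control points (SVG): P0=(45.78,174.57), P1=(43.77,195.57), P2=(207.06,104.93), P3=(225.83,111.50); sampled at t=k/3. Machine vertices: (45.78,13.48) → (87.40,21.96) → (170.36,58.45) → (225.83,76.55). Open path.

**Shape 5** — `<path>` quadratic bezier, stroke `#000000` → cut (S928, F953). Control points (SVG): P0=(13.02,34.43), P1=(101.31,90.95), P2=(226.62,108.66); sampled at t=k/3. Machine vertices: (13.02,153.62) → (75.99,120.25) → (147.19,95.51) → (226.62,79.39). Open path.

(Gcodetools for Inkscape — laser output)
G21
G90
G0 X126.83 Y9.77
M4 S928
G1 X35.78 Y119.36 F953
G1 X172.30 Y39.10 F953
G1 X71.16 Y33.48 F953
G1 X26.97 Y74.11 F953
G1 X101.97 Y123.94 F953
G1 X126.83 Y9.77 F953
M5
G0 X163.26 Y114.56
M4 S928
G1 X150.03 Y137.48 F953
G1 X123.57 Y137.48 F953
G1 X110.34 Y114.56 F953
G1 X123.57 Y91.64 F953
G1 X150.03 Y91.64 F953
G1 X163.26 Y114.56 F953
M5
G0 X169.98 Y5.30
M4 S304
G1 X82.78 Y65.90 F3888
G1 X143.38 Y153.10 F3888
G1 X230.58 Y92.50 F3888
G1 X169.98 Y5.30 F3888
M5
G0 X45.78 Y13.48
M4 S928
G1 X87.40 Y21.96 F953
G1 X170.36 Y58.45 F953
G1 X225.83 Y76.55 F953
M5
G0 X13.02 Y153.62
M4 S928
G1 X75.99 Y120.25 F953
G1 X147.19 Y95.51 F953
G1 X226.62 Y79.39 F953
M5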